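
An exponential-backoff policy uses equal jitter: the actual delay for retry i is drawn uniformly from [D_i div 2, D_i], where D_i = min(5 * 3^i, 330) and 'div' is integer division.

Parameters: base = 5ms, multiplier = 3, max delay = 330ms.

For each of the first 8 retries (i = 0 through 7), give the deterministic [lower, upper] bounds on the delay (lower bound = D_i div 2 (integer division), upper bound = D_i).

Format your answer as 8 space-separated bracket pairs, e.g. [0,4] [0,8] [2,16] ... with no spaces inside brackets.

Computing bounds per retry:
  i=0: D_i=min(5*3^0,330)=5, bounds=[2,5]
  i=1: D_i=min(5*3^1,330)=15, bounds=[7,15]
  i=2: D_i=min(5*3^2,330)=45, bounds=[22,45]
  i=3: D_i=min(5*3^3,330)=135, bounds=[67,135]
  i=4: D_i=min(5*3^4,330)=330, bounds=[165,330]
  i=5: D_i=min(5*3^5,330)=330, bounds=[165,330]
  i=6: D_i=min(5*3^6,330)=330, bounds=[165,330]
  i=7: D_i=min(5*3^7,330)=330, bounds=[165,330]

Answer: [2,5] [7,15] [22,45] [67,135] [165,330] [165,330] [165,330] [165,330]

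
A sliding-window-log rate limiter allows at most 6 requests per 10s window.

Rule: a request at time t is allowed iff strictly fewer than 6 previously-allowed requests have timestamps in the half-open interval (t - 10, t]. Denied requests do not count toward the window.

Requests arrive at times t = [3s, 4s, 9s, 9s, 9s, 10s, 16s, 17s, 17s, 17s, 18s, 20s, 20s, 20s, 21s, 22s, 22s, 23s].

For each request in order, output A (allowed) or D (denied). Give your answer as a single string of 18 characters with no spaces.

Answer: AAAAAAAADDDAAAADDD

Derivation:
Tracking allowed requests in the window:
  req#1 t=3s: ALLOW
  req#2 t=4s: ALLOW
  req#3 t=9s: ALLOW
  req#4 t=9s: ALLOW
  req#5 t=9s: ALLOW
  req#6 t=10s: ALLOW
  req#7 t=16s: ALLOW
  req#8 t=17s: ALLOW
  req#9 t=17s: DENY
  req#10 t=17s: DENY
  req#11 t=18s: DENY
  req#12 t=20s: ALLOW
  req#13 t=20s: ALLOW
  req#14 t=20s: ALLOW
  req#15 t=21s: ALLOW
  req#16 t=22s: DENY
  req#17 t=22s: DENY
  req#18 t=23s: DENY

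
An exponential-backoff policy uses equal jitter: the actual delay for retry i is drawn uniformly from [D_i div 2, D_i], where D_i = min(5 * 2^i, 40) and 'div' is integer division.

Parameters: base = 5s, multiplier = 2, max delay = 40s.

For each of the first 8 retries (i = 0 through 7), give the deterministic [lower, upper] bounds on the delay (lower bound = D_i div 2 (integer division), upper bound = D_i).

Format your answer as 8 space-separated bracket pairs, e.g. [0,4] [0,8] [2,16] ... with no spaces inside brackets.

Computing bounds per retry:
  i=0: D_i=min(5*2^0,40)=5, bounds=[2,5]
  i=1: D_i=min(5*2^1,40)=10, bounds=[5,10]
  i=2: D_i=min(5*2^2,40)=20, bounds=[10,20]
  i=3: D_i=min(5*2^3,40)=40, bounds=[20,40]
  i=4: D_i=min(5*2^4,40)=40, bounds=[20,40]
  i=5: D_i=min(5*2^5,40)=40, bounds=[20,40]
  i=6: D_i=min(5*2^6,40)=40, bounds=[20,40]
  i=7: D_i=min(5*2^7,40)=40, bounds=[20,40]

Answer: [2,5] [5,10] [10,20] [20,40] [20,40] [20,40] [20,40] [20,40]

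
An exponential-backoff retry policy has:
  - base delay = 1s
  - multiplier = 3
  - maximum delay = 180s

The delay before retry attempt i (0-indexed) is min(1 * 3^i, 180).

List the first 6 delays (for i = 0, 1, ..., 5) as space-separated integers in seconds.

Computing each delay:
  i=0: min(1*3^0, 180) = 1
  i=1: min(1*3^1, 180) = 3
  i=2: min(1*3^2, 180) = 9
  i=3: min(1*3^3, 180) = 27
  i=4: min(1*3^4, 180) = 81
  i=5: min(1*3^5, 180) = 180

Answer: 1 3 9 27 81 180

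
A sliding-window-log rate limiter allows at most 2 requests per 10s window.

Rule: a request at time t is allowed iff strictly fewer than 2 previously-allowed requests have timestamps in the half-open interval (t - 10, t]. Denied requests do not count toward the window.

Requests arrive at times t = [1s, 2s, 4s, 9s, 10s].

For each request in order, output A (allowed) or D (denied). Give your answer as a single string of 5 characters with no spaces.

Tracking allowed requests in the window:
  req#1 t=1s: ALLOW
  req#2 t=2s: ALLOW
  req#3 t=4s: DENY
  req#4 t=9s: DENY
  req#5 t=10s: DENY

Answer: AADDD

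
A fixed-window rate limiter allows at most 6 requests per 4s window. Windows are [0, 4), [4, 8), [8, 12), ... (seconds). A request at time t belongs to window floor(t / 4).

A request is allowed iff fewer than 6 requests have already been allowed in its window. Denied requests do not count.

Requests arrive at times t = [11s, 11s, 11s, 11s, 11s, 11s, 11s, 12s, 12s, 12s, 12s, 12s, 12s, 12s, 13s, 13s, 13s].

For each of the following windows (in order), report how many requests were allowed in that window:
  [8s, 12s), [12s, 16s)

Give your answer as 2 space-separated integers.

Processing requests:
  req#1 t=11s (window 2): ALLOW
  req#2 t=11s (window 2): ALLOW
  req#3 t=11s (window 2): ALLOW
  req#4 t=11s (window 2): ALLOW
  req#5 t=11s (window 2): ALLOW
  req#6 t=11s (window 2): ALLOW
  req#7 t=11s (window 2): DENY
  req#8 t=12s (window 3): ALLOW
  req#9 t=12s (window 3): ALLOW
  req#10 t=12s (window 3): ALLOW
  req#11 t=12s (window 3): ALLOW
  req#12 t=12s (window 3): ALLOW
  req#13 t=12s (window 3): ALLOW
  req#14 t=12s (window 3): DENY
  req#15 t=13s (window 3): DENY
  req#16 t=13s (window 3): DENY
  req#17 t=13s (window 3): DENY

Allowed counts by window: 6 6

Answer: 6 6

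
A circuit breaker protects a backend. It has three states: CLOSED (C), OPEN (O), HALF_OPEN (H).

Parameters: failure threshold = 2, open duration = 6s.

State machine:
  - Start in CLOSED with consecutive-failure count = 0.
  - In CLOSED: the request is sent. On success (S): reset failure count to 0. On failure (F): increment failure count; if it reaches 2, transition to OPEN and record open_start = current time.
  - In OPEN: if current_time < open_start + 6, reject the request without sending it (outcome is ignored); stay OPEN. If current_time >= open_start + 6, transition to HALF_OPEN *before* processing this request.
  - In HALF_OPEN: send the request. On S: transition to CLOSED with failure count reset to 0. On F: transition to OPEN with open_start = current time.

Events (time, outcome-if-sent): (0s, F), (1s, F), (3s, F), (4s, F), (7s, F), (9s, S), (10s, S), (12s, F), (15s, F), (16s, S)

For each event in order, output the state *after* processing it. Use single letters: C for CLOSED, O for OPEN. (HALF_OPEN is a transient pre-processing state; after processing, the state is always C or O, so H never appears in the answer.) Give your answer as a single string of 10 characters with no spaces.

State after each event:
  event#1 t=0s outcome=F: state=CLOSED
  event#2 t=1s outcome=F: state=OPEN
  event#3 t=3s outcome=F: state=OPEN
  event#4 t=4s outcome=F: state=OPEN
  event#5 t=7s outcome=F: state=OPEN
  event#6 t=9s outcome=S: state=OPEN
  event#7 t=10s outcome=S: state=OPEN
  event#8 t=12s outcome=F: state=OPEN
  event#9 t=15s outcome=F: state=OPEN
  event#10 t=16s outcome=S: state=OPEN

Answer: COOOOOOOOO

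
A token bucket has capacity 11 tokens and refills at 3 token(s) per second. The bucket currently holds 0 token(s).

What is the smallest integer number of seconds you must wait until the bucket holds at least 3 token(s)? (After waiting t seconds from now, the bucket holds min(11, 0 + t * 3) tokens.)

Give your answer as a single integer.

Answer: 1

Derivation:
Need 0 + t * 3 >= 3, so t >= 3/3.
Smallest integer t = ceil(3/3) = 1.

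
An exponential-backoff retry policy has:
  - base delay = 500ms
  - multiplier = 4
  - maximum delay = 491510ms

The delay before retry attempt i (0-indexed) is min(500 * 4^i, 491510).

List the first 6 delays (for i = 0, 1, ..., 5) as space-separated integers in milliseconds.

Computing each delay:
  i=0: min(500*4^0, 491510) = 500
  i=1: min(500*4^1, 491510) = 2000
  i=2: min(500*4^2, 491510) = 8000
  i=3: min(500*4^3, 491510) = 32000
  i=4: min(500*4^4, 491510) = 128000
  i=5: min(500*4^5, 491510) = 491510

Answer: 500 2000 8000 32000 128000 491510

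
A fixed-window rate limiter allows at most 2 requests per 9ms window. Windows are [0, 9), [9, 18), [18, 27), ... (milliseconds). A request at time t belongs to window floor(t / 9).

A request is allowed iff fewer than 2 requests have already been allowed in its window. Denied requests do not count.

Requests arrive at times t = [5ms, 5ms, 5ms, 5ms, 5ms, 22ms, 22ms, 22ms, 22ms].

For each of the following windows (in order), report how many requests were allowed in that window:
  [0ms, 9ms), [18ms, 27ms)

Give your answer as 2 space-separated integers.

Processing requests:
  req#1 t=5ms (window 0): ALLOW
  req#2 t=5ms (window 0): ALLOW
  req#3 t=5ms (window 0): DENY
  req#4 t=5ms (window 0): DENY
  req#5 t=5ms (window 0): DENY
  req#6 t=22ms (window 2): ALLOW
  req#7 t=22ms (window 2): ALLOW
  req#8 t=22ms (window 2): DENY
  req#9 t=22ms (window 2): DENY

Allowed counts by window: 2 2

Answer: 2 2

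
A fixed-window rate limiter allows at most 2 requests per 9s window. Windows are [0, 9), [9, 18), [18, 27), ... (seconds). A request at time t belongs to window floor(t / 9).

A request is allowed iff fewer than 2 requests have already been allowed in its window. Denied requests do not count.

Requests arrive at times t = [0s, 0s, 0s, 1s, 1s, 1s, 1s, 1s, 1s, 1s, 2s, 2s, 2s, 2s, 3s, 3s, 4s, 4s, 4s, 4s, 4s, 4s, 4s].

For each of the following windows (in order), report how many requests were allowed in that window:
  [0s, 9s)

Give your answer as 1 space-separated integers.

Processing requests:
  req#1 t=0s (window 0): ALLOW
  req#2 t=0s (window 0): ALLOW
  req#3 t=0s (window 0): DENY
  req#4 t=1s (window 0): DENY
  req#5 t=1s (window 0): DENY
  req#6 t=1s (window 0): DENY
  req#7 t=1s (window 0): DENY
  req#8 t=1s (window 0): DENY
  req#9 t=1s (window 0): DENY
  req#10 t=1s (window 0): DENY
  req#11 t=2s (window 0): DENY
  req#12 t=2s (window 0): DENY
  req#13 t=2s (window 0): DENY
  req#14 t=2s (window 0): DENY
  req#15 t=3s (window 0): DENY
  req#16 t=3s (window 0): DENY
  req#17 t=4s (window 0): DENY
  req#18 t=4s (window 0): DENY
  req#19 t=4s (window 0): DENY
  req#20 t=4s (window 0): DENY
  req#21 t=4s (window 0): DENY
  req#22 t=4s (window 0): DENY
  req#23 t=4s (window 0): DENY

Allowed counts by window: 2

Answer: 2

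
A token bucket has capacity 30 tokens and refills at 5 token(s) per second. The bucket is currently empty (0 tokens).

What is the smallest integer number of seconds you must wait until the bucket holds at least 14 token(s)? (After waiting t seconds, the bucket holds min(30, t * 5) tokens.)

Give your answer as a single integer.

Need t * 5 >= 14, so t >= 14/5.
Smallest integer t = ceil(14/5) = 3.

Answer: 3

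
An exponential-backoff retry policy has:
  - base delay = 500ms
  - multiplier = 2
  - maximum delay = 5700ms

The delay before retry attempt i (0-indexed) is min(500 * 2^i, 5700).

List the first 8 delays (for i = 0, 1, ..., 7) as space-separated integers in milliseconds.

Answer: 500 1000 2000 4000 5700 5700 5700 5700

Derivation:
Computing each delay:
  i=0: min(500*2^0, 5700) = 500
  i=1: min(500*2^1, 5700) = 1000
  i=2: min(500*2^2, 5700) = 2000
  i=3: min(500*2^3, 5700) = 4000
  i=4: min(500*2^4, 5700) = 5700
  i=5: min(500*2^5, 5700) = 5700
  i=6: min(500*2^6, 5700) = 5700
  i=7: min(500*2^7, 5700) = 5700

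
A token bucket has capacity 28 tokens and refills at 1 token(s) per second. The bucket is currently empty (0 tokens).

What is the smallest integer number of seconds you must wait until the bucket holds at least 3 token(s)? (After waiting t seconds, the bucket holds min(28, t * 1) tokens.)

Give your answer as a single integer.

Answer: 3

Derivation:
Need t * 1 >= 3, so t >= 3/1.
Smallest integer t = ceil(3/1) = 3.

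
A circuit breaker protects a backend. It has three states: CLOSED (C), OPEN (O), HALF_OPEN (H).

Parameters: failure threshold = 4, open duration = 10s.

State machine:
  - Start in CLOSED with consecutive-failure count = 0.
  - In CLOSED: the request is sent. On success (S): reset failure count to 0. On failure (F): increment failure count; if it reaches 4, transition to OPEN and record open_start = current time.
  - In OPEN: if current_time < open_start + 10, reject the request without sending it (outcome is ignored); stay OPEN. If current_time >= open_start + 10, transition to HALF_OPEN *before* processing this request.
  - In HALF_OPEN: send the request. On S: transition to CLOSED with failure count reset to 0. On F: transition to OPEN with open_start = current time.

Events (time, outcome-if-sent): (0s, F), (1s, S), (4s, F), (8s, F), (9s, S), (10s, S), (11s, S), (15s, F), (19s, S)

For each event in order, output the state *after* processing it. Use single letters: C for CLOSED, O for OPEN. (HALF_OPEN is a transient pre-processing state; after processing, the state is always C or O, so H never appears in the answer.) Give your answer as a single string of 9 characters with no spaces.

State after each event:
  event#1 t=0s outcome=F: state=CLOSED
  event#2 t=1s outcome=S: state=CLOSED
  event#3 t=4s outcome=F: state=CLOSED
  event#4 t=8s outcome=F: state=CLOSED
  event#5 t=9s outcome=S: state=CLOSED
  event#6 t=10s outcome=S: state=CLOSED
  event#7 t=11s outcome=S: state=CLOSED
  event#8 t=15s outcome=F: state=CLOSED
  event#9 t=19s outcome=S: state=CLOSED

Answer: CCCCCCCCC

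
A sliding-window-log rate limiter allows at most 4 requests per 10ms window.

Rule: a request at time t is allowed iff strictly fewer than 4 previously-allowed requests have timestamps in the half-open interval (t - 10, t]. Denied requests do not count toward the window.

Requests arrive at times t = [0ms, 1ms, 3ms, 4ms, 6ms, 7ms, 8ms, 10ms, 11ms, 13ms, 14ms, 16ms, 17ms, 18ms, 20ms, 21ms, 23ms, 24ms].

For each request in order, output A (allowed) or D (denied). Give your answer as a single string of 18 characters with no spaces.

Answer: AAAADDDAAAADDDAAAA

Derivation:
Tracking allowed requests in the window:
  req#1 t=0ms: ALLOW
  req#2 t=1ms: ALLOW
  req#3 t=3ms: ALLOW
  req#4 t=4ms: ALLOW
  req#5 t=6ms: DENY
  req#6 t=7ms: DENY
  req#7 t=8ms: DENY
  req#8 t=10ms: ALLOW
  req#9 t=11ms: ALLOW
  req#10 t=13ms: ALLOW
  req#11 t=14ms: ALLOW
  req#12 t=16ms: DENY
  req#13 t=17ms: DENY
  req#14 t=18ms: DENY
  req#15 t=20ms: ALLOW
  req#16 t=21ms: ALLOW
  req#17 t=23ms: ALLOW
  req#18 t=24ms: ALLOW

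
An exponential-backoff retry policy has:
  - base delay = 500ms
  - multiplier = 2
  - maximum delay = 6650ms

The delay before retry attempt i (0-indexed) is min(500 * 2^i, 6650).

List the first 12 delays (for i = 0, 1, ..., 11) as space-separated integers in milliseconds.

Answer: 500 1000 2000 4000 6650 6650 6650 6650 6650 6650 6650 6650

Derivation:
Computing each delay:
  i=0: min(500*2^0, 6650) = 500
  i=1: min(500*2^1, 6650) = 1000
  i=2: min(500*2^2, 6650) = 2000
  i=3: min(500*2^3, 6650) = 4000
  i=4: min(500*2^4, 6650) = 6650
  i=5: min(500*2^5, 6650) = 6650
  i=6: min(500*2^6, 6650) = 6650
  i=7: min(500*2^7, 6650) = 6650
  i=8: min(500*2^8, 6650) = 6650
  i=9: min(500*2^9, 6650) = 6650
  i=10: min(500*2^10, 6650) = 6650
  i=11: min(500*2^11, 6650) = 6650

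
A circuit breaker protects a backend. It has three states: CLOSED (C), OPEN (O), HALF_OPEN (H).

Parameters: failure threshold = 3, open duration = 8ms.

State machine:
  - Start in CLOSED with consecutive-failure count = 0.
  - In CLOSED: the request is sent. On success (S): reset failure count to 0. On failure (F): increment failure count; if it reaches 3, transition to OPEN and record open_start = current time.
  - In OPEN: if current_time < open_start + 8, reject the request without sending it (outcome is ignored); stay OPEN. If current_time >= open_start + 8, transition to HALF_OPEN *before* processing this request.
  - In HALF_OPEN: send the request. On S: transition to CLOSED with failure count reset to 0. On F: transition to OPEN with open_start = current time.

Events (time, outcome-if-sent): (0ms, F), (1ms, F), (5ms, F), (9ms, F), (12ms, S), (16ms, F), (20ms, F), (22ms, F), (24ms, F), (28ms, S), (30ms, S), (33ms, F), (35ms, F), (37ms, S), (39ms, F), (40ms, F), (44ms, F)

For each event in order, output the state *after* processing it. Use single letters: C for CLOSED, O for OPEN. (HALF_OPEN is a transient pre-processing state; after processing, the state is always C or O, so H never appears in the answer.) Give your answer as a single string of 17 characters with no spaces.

Answer: CCOOOOOOOOOOOOOOO

Derivation:
State after each event:
  event#1 t=0ms outcome=F: state=CLOSED
  event#2 t=1ms outcome=F: state=CLOSED
  event#3 t=5ms outcome=F: state=OPEN
  event#4 t=9ms outcome=F: state=OPEN
  event#5 t=12ms outcome=S: state=OPEN
  event#6 t=16ms outcome=F: state=OPEN
  event#7 t=20ms outcome=F: state=OPEN
  event#8 t=22ms outcome=F: state=OPEN
  event#9 t=24ms outcome=F: state=OPEN
  event#10 t=28ms outcome=S: state=OPEN
  event#11 t=30ms outcome=S: state=OPEN
  event#12 t=33ms outcome=F: state=OPEN
  event#13 t=35ms outcome=F: state=OPEN
  event#14 t=37ms outcome=S: state=OPEN
  event#15 t=39ms outcome=F: state=OPEN
  event#16 t=40ms outcome=F: state=OPEN
  event#17 t=44ms outcome=F: state=OPEN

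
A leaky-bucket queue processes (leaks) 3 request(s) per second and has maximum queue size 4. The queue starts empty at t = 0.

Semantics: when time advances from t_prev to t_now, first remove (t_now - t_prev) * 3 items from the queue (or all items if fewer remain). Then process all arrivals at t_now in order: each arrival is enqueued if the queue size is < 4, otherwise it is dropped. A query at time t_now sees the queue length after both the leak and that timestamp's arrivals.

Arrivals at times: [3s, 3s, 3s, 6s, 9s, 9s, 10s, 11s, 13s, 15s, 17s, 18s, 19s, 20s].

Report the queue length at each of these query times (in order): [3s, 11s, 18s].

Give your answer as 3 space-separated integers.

Answer: 3 1 1

Derivation:
Queue lengths at query times:
  query t=3s: backlog = 3
  query t=11s: backlog = 1
  query t=18s: backlog = 1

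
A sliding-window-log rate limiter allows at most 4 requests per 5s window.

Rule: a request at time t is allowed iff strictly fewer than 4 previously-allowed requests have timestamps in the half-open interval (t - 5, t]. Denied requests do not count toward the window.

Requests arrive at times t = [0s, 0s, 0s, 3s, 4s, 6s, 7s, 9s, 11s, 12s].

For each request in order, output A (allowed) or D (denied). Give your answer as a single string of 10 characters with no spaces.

Tracking allowed requests in the window:
  req#1 t=0s: ALLOW
  req#2 t=0s: ALLOW
  req#3 t=0s: ALLOW
  req#4 t=3s: ALLOW
  req#5 t=4s: DENY
  req#6 t=6s: ALLOW
  req#7 t=7s: ALLOW
  req#8 t=9s: ALLOW
  req#9 t=11s: ALLOW
  req#10 t=12s: ALLOW

Answer: AAAADAAAAA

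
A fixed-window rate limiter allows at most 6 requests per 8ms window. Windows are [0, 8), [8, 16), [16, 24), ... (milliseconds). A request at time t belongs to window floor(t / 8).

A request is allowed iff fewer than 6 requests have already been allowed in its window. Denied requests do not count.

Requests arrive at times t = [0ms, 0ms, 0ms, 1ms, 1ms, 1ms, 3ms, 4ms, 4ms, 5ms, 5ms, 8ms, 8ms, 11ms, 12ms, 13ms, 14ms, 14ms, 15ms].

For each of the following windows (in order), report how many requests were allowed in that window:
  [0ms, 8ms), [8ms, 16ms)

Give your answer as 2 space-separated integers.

Answer: 6 6

Derivation:
Processing requests:
  req#1 t=0ms (window 0): ALLOW
  req#2 t=0ms (window 0): ALLOW
  req#3 t=0ms (window 0): ALLOW
  req#4 t=1ms (window 0): ALLOW
  req#5 t=1ms (window 0): ALLOW
  req#6 t=1ms (window 0): ALLOW
  req#7 t=3ms (window 0): DENY
  req#8 t=4ms (window 0): DENY
  req#9 t=4ms (window 0): DENY
  req#10 t=5ms (window 0): DENY
  req#11 t=5ms (window 0): DENY
  req#12 t=8ms (window 1): ALLOW
  req#13 t=8ms (window 1): ALLOW
  req#14 t=11ms (window 1): ALLOW
  req#15 t=12ms (window 1): ALLOW
  req#16 t=13ms (window 1): ALLOW
  req#17 t=14ms (window 1): ALLOW
  req#18 t=14ms (window 1): DENY
  req#19 t=15ms (window 1): DENY

Allowed counts by window: 6 6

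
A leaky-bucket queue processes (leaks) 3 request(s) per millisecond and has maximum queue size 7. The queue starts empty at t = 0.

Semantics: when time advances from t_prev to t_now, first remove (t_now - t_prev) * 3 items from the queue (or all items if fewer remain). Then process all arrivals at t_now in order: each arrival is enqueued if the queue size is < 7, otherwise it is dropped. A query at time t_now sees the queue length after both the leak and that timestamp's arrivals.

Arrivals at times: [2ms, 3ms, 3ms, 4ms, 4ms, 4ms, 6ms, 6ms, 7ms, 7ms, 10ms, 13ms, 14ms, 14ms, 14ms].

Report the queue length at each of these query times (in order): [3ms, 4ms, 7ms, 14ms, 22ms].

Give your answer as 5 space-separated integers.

Answer: 2 3 2 3 0

Derivation:
Queue lengths at query times:
  query t=3ms: backlog = 2
  query t=4ms: backlog = 3
  query t=7ms: backlog = 2
  query t=14ms: backlog = 3
  query t=22ms: backlog = 0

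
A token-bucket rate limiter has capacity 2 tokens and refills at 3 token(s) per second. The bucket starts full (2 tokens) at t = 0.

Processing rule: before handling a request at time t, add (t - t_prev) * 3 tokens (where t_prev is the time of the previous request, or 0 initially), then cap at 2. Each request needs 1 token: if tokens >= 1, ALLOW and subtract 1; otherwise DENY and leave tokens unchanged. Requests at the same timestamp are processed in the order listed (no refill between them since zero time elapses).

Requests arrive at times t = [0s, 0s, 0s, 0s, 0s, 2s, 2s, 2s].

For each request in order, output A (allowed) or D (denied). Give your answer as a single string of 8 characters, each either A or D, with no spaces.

Simulating step by step:
  req#1 t=0s: ALLOW
  req#2 t=0s: ALLOW
  req#3 t=0s: DENY
  req#4 t=0s: DENY
  req#5 t=0s: DENY
  req#6 t=2s: ALLOW
  req#7 t=2s: ALLOW
  req#8 t=2s: DENY

Answer: AADDDAAD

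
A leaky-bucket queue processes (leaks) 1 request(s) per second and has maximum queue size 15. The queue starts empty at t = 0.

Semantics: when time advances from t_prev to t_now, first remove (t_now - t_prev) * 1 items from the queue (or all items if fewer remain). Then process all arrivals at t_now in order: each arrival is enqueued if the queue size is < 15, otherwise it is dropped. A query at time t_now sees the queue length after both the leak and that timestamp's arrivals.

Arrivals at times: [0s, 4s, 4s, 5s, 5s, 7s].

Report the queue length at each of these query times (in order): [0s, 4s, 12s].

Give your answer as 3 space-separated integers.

Answer: 1 2 0

Derivation:
Queue lengths at query times:
  query t=0s: backlog = 1
  query t=4s: backlog = 2
  query t=12s: backlog = 0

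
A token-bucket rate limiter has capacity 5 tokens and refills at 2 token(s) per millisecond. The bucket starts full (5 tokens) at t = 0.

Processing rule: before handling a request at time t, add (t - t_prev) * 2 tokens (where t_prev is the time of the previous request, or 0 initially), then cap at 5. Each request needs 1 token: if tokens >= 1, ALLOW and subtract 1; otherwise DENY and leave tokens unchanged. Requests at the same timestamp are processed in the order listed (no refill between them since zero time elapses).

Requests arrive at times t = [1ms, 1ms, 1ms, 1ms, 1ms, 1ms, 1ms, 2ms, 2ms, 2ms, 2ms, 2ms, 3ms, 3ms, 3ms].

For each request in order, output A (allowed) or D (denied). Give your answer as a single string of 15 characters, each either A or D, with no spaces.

Simulating step by step:
  req#1 t=1ms: ALLOW
  req#2 t=1ms: ALLOW
  req#3 t=1ms: ALLOW
  req#4 t=1ms: ALLOW
  req#5 t=1ms: ALLOW
  req#6 t=1ms: DENY
  req#7 t=1ms: DENY
  req#8 t=2ms: ALLOW
  req#9 t=2ms: ALLOW
  req#10 t=2ms: DENY
  req#11 t=2ms: DENY
  req#12 t=2ms: DENY
  req#13 t=3ms: ALLOW
  req#14 t=3ms: ALLOW
  req#15 t=3ms: DENY

Answer: AAAAADDAADDDAAD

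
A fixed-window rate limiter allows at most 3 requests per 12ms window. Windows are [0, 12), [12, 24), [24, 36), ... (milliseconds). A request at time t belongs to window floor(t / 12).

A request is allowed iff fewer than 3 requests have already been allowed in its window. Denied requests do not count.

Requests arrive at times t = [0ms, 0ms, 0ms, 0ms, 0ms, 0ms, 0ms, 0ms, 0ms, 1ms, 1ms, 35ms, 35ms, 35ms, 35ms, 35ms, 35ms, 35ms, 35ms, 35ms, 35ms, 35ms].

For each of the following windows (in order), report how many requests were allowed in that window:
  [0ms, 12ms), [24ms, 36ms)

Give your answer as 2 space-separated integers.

Answer: 3 3

Derivation:
Processing requests:
  req#1 t=0ms (window 0): ALLOW
  req#2 t=0ms (window 0): ALLOW
  req#3 t=0ms (window 0): ALLOW
  req#4 t=0ms (window 0): DENY
  req#5 t=0ms (window 0): DENY
  req#6 t=0ms (window 0): DENY
  req#7 t=0ms (window 0): DENY
  req#8 t=0ms (window 0): DENY
  req#9 t=0ms (window 0): DENY
  req#10 t=1ms (window 0): DENY
  req#11 t=1ms (window 0): DENY
  req#12 t=35ms (window 2): ALLOW
  req#13 t=35ms (window 2): ALLOW
  req#14 t=35ms (window 2): ALLOW
  req#15 t=35ms (window 2): DENY
  req#16 t=35ms (window 2): DENY
  req#17 t=35ms (window 2): DENY
  req#18 t=35ms (window 2): DENY
  req#19 t=35ms (window 2): DENY
  req#20 t=35ms (window 2): DENY
  req#21 t=35ms (window 2): DENY
  req#22 t=35ms (window 2): DENY

Allowed counts by window: 3 3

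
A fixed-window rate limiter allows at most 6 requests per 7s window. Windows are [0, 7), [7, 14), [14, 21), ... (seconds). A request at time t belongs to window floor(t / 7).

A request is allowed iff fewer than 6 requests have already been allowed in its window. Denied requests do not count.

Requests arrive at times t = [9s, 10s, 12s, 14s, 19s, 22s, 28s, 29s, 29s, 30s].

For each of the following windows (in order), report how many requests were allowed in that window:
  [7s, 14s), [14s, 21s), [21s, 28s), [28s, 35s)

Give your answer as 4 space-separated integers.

Answer: 3 2 1 4

Derivation:
Processing requests:
  req#1 t=9s (window 1): ALLOW
  req#2 t=10s (window 1): ALLOW
  req#3 t=12s (window 1): ALLOW
  req#4 t=14s (window 2): ALLOW
  req#5 t=19s (window 2): ALLOW
  req#6 t=22s (window 3): ALLOW
  req#7 t=28s (window 4): ALLOW
  req#8 t=29s (window 4): ALLOW
  req#9 t=29s (window 4): ALLOW
  req#10 t=30s (window 4): ALLOW

Allowed counts by window: 3 2 1 4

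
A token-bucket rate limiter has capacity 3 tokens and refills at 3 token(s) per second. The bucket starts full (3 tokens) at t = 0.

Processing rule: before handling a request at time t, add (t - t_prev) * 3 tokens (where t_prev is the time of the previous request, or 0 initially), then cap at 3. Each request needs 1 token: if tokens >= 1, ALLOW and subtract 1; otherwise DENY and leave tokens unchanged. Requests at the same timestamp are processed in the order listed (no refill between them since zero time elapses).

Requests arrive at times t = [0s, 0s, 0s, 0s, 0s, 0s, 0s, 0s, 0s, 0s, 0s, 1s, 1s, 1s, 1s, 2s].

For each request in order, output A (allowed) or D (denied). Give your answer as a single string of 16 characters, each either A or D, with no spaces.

Simulating step by step:
  req#1 t=0s: ALLOW
  req#2 t=0s: ALLOW
  req#3 t=0s: ALLOW
  req#4 t=0s: DENY
  req#5 t=0s: DENY
  req#6 t=0s: DENY
  req#7 t=0s: DENY
  req#8 t=0s: DENY
  req#9 t=0s: DENY
  req#10 t=0s: DENY
  req#11 t=0s: DENY
  req#12 t=1s: ALLOW
  req#13 t=1s: ALLOW
  req#14 t=1s: ALLOW
  req#15 t=1s: DENY
  req#16 t=2s: ALLOW

Answer: AAADDDDDDDDAAADA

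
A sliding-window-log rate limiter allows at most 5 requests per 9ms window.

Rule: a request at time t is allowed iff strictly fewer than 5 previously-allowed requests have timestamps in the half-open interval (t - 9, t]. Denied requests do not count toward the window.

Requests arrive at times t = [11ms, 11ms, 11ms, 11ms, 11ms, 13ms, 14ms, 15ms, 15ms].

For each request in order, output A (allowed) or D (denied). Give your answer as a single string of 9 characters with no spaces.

Answer: AAAAADDDD

Derivation:
Tracking allowed requests in the window:
  req#1 t=11ms: ALLOW
  req#2 t=11ms: ALLOW
  req#3 t=11ms: ALLOW
  req#4 t=11ms: ALLOW
  req#5 t=11ms: ALLOW
  req#6 t=13ms: DENY
  req#7 t=14ms: DENY
  req#8 t=15ms: DENY
  req#9 t=15ms: DENY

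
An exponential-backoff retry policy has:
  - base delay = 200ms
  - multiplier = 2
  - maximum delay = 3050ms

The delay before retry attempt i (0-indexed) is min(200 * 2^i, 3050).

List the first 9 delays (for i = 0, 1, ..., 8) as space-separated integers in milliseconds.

Computing each delay:
  i=0: min(200*2^0, 3050) = 200
  i=1: min(200*2^1, 3050) = 400
  i=2: min(200*2^2, 3050) = 800
  i=3: min(200*2^3, 3050) = 1600
  i=4: min(200*2^4, 3050) = 3050
  i=5: min(200*2^5, 3050) = 3050
  i=6: min(200*2^6, 3050) = 3050
  i=7: min(200*2^7, 3050) = 3050
  i=8: min(200*2^8, 3050) = 3050

Answer: 200 400 800 1600 3050 3050 3050 3050 3050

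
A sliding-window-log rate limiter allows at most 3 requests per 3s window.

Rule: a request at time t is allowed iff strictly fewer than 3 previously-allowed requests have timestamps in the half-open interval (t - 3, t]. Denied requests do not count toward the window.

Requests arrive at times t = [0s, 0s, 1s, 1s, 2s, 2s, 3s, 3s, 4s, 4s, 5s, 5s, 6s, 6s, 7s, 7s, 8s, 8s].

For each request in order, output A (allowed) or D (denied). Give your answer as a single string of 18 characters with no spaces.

Answer: AAADDDAAADDDAAADDD

Derivation:
Tracking allowed requests in the window:
  req#1 t=0s: ALLOW
  req#2 t=0s: ALLOW
  req#3 t=1s: ALLOW
  req#4 t=1s: DENY
  req#5 t=2s: DENY
  req#6 t=2s: DENY
  req#7 t=3s: ALLOW
  req#8 t=3s: ALLOW
  req#9 t=4s: ALLOW
  req#10 t=4s: DENY
  req#11 t=5s: DENY
  req#12 t=5s: DENY
  req#13 t=6s: ALLOW
  req#14 t=6s: ALLOW
  req#15 t=7s: ALLOW
  req#16 t=7s: DENY
  req#17 t=8s: DENY
  req#18 t=8s: DENY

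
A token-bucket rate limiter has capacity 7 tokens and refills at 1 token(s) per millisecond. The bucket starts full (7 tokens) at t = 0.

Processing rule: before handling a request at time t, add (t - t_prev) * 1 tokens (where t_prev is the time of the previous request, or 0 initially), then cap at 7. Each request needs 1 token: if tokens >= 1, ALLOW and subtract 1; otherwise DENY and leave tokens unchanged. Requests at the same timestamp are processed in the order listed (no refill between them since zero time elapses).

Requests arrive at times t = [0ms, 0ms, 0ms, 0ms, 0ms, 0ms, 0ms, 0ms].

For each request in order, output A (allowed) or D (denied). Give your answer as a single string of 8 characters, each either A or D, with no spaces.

Simulating step by step:
  req#1 t=0ms: ALLOW
  req#2 t=0ms: ALLOW
  req#3 t=0ms: ALLOW
  req#4 t=0ms: ALLOW
  req#5 t=0ms: ALLOW
  req#6 t=0ms: ALLOW
  req#7 t=0ms: ALLOW
  req#8 t=0ms: DENY

Answer: AAAAAAAD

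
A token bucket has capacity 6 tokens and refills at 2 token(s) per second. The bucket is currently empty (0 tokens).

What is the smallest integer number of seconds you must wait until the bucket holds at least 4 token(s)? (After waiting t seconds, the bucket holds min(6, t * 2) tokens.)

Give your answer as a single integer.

Need t * 2 >= 4, so t >= 4/2.
Smallest integer t = ceil(4/2) = 2.

Answer: 2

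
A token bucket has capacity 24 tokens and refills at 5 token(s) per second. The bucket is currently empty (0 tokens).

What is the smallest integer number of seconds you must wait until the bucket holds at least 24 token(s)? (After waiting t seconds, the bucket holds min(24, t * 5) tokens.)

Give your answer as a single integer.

Need t * 5 >= 24, so t >= 24/5.
Smallest integer t = ceil(24/5) = 5.

Answer: 5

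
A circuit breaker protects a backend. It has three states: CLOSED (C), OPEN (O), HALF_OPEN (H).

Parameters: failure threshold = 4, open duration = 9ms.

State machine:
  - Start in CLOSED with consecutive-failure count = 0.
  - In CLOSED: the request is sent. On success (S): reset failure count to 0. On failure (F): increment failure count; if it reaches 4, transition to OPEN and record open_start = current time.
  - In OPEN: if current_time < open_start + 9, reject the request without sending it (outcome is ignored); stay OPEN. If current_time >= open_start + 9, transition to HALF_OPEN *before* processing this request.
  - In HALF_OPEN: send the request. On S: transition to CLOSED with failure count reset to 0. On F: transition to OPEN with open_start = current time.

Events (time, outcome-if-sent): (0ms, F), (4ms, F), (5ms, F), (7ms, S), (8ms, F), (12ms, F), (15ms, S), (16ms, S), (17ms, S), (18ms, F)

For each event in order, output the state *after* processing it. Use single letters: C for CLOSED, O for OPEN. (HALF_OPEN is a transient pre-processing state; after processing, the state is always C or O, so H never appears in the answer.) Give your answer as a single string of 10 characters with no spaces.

Answer: CCCCCCCCCC

Derivation:
State after each event:
  event#1 t=0ms outcome=F: state=CLOSED
  event#2 t=4ms outcome=F: state=CLOSED
  event#3 t=5ms outcome=F: state=CLOSED
  event#4 t=7ms outcome=S: state=CLOSED
  event#5 t=8ms outcome=F: state=CLOSED
  event#6 t=12ms outcome=F: state=CLOSED
  event#7 t=15ms outcome=S: state=CLOSED
  event#8 t=16ms outcome=S: state=CLOSED
  event#9 t=17ms outcome=S: state=CLOSED
  event#10 t=18ms outcome=F: state=CLOSED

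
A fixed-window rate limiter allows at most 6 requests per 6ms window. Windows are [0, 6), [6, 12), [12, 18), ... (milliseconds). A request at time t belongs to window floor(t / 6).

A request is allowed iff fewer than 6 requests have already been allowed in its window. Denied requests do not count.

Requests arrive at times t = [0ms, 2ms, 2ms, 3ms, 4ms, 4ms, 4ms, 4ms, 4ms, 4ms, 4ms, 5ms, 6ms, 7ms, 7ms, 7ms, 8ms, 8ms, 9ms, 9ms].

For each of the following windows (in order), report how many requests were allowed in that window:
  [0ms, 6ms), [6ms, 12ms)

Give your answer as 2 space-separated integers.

Processing requests:
  req#1 t=0ms (window 0): ALLOW
  req#2 t=2ms (window 0): ALLOW
  req#3 t=2ms (window 0): ALLOW
  req#4 t=3ms (window 0): ALLOW
  req#5 t=4ms (window 0): ALLOW
  req#6 t=4ms (window 0): ALLOW
  req#7 t=4ms (window 0): DENY
  req#8 t=4ms (window 0): DENY
  req#9 t=4ms (window 0): DENY
  req#10 t=4ms (window 0): DENY
  req#11 t=4ms (window 0): DENY
  req#12 t=5ms (window 0): DENY
  req#13 t=6ms (window 1): ALLOW
  req#14 t=7ms (window 1): ALLOW
  req#15 t=7ms (window 1): ALLOW
  req#16 t=7ms (window 1): ALLOW
  req#17 t=8ms (window 1): ALLOW
  req#18 t=8ms (window 1): ALLOW
  req#19 t=9ms (window 1): DENY
  req#20 t=9ms (window 1): DENY

Allowed counts by window: 6 6

Answer: 6 6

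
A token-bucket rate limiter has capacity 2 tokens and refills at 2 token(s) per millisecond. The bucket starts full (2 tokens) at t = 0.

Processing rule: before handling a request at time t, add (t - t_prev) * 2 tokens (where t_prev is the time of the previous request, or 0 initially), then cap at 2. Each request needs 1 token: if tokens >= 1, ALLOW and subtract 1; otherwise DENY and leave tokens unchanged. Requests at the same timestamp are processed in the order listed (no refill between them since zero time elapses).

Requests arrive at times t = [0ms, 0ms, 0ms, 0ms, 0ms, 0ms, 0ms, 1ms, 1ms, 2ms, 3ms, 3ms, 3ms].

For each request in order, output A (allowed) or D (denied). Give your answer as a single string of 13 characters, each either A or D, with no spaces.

Answer: AADDDDDAAAAAD

Derivation:
Simulating step by step:
  req#1 t=0ms: ALLOW
  req#2 t=0ms: ALLOW
  req#3 t=0ms: DENY
  req#4 t=0ms: DENY
  req#5 t=0ms: DENY
  req#6 t=0ms: DENY
  req#7 t=0ms: DENY
  req#8 t=1ms: ALLOW
  req#9 t=1ms: ALLOW
  req#10 t=2ms: ALLOW
  req#11 t=3ms: ALLOW
  req#12 t=3ms: ALLOW
  req#13 t=3ms: DENY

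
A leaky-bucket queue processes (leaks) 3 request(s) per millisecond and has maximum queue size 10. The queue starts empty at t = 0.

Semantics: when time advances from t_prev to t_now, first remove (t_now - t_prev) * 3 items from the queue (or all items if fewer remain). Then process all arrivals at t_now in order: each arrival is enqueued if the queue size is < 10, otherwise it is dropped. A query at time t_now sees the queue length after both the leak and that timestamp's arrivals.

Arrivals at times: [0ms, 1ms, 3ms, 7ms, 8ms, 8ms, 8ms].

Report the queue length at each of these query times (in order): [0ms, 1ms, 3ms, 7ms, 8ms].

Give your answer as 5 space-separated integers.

Answer: 1 1 1 1 3

Derivation:
Queue lengths at query times:
  query t=0ms: backlog = 1
  query t=1ms: backlog = 1
  query t=3ms: backlog = 1
  query t=7ms: backlog = 1
  query t=8ms: backlog = 3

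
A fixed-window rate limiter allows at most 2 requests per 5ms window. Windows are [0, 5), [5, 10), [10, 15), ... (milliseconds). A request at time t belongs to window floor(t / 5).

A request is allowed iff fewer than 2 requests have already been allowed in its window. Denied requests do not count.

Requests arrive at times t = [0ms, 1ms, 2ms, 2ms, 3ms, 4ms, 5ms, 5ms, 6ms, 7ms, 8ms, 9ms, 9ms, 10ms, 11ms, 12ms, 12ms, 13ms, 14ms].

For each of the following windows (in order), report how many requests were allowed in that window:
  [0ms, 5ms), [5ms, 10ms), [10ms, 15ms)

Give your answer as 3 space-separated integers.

Answer: 2 2 2

Derivation:
Processing requests:
  req#1 t=0ms (window 0): ALLOW
  req#2 t=1ms (window 0): ALLOW
  req#3 t=2ms (window 0): DENY
  req#4 t=2ms (window 0): DENY
  req#5 t=3ms (window 0): DENY
  req#6 t=4ms (window 0): DENY
  req#7 t=5ms (window 1): ALLOW
  req#8 t=5ms (window 1): ALLOW
  req#9 t=6ms (window 1): DENY
  req#10 t=7ms (window 1): DENY
  req#11 t=8ms (window 1): DENY
  req#12 t=9ms (window 1): DENY
  req#13 t=9ms (window 1): DENY
  req#14 t=10ms (window 2): ALLOW
  req#15 t=11ms (window 2): ALLOW
  req#16 t=12ms (window 2): DENY
  req#17 t=12ms (window 2): DENY
  req#18 t=13ms (window 2): DENY
  req#19 t=14ms (window 2): DENY

Allowed counts by window: 2 2 2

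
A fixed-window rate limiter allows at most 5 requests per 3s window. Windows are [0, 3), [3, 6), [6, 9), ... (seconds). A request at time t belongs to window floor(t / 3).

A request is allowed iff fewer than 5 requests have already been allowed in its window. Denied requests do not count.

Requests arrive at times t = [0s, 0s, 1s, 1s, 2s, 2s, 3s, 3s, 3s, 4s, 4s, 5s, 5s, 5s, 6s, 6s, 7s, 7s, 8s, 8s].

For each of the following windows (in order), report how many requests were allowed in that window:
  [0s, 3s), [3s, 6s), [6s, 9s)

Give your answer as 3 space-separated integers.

Processing requests:
  req#1 t=0s (window 0): ALLOW
  req#2 t=0s (window 0): ALLOW
  req#3 t=1s (window 0): ALLOW
  req#4 t=1s (window 0): ALLOW
  req#5 t=2s (window 0): ALLOW
  req#6 t=2s (window 0): DENY
  req#7 t=3s (window 1): ALLOW
  req#8 t=3s (window 1): ALLOW
  req#9 t=3s (window 1): ALLOW
  req#10 t=4s (window 1): ALLOW
  req#11 t=4s (window 1): ALLOW
  req#12 t=5s (window 1): DENY
  req#13 t=5s (window 1): DENY
  req#14 t=5s (window 1): DENY
  req#15 t=6s (window 2): ALLOW
  req#16 t=6s (window 2): ALLOW
  req#17 t=7s (window 2): ALLOW
  req#18 t=7s (window 2): ALLOW
  req#19 t=8s (window 2): ALLOW
  req#20 t=8s (window 2): DENY

Allowed counts by window: 5 5 5

Answer: 5 5 5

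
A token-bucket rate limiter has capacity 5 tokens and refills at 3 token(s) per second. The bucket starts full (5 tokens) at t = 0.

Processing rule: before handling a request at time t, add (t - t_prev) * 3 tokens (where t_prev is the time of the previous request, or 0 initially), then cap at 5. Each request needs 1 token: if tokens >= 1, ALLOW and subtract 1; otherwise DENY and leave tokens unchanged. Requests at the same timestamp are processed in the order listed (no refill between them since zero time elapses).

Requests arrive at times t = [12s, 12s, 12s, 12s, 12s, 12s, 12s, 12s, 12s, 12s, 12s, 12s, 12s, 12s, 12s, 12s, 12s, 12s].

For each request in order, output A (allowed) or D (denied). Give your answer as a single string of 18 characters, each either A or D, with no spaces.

Simulating step by step:
  req#1 t=12s: ALLOW
  req#2 t=12s: ALLOW
  req#3 t=12s: ALLOW
  req#4 t=12s: ALLOW
  req#5 t=12s: ALLOW
  req#6 t=12s: DENY
  req#7 t=12s: DENY
  req#8 t=12s: DENY
  req#9 t=12s: DENY
  req#10 t=12s: DENY
  req#11 t=12s: DENY
  req#12 t=12s: DENY
  req#13 t=12s: DENY
  req#14 t=12s: DENY
  req#15 t=12s: DENY
  req#16 t=12s: DENY
  req#17 t=12s: DENY
  req#18 t=12s: DENY

Answer: AAAAADDDDDDDDDDDDD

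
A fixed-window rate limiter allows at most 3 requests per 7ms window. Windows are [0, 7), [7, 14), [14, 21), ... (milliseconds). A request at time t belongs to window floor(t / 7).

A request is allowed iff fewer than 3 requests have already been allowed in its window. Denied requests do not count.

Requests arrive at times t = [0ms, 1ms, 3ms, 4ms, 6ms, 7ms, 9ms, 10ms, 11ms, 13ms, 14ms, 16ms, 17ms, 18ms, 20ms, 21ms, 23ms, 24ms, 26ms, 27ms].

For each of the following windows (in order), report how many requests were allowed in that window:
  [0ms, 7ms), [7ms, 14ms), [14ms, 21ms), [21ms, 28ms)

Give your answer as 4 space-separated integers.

Answer: 3 3 3 3

Derivation:
Processing requests:
  req#1 t=0ms (window 0): ALLOW
  req#2 t=1ms (window 0): ALLOW
  req#3 t=3ms (window 0): ALLOW
  req#4 t=4ms (window 0): DENY
  req#5 t=6ms (window 0): DENY
  req#6 t=7ms (window 1): ALLOW
  req#7 t=9ms (window 1): ALLOW
  req#8 t=10ms (window 1): ALLOW
  req#9 t=11ms (window 1): DENY
  req#10 t=13ms (window 1): DENY
  req#11 t=14ms (window 2): ALLOW
  req#12 t=16ms (window 2): ALLOW
  req#13 t=17ms (window 2): ALLOW
  req#14 t=18ms (window 2): DENY
  req#15 t=20ms (window 2): DENY
  req#16 t=21ms (window 3): ALLOW
  req#17 t=23ms (window 3): ALLOW
  req#18 t=24ms (window 3): ALLOW
  req#19 t=26ms (window 3): DENY
  req#20 t=27ms (window 3): DENY

Allowed counts by window: 3 3 3 3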